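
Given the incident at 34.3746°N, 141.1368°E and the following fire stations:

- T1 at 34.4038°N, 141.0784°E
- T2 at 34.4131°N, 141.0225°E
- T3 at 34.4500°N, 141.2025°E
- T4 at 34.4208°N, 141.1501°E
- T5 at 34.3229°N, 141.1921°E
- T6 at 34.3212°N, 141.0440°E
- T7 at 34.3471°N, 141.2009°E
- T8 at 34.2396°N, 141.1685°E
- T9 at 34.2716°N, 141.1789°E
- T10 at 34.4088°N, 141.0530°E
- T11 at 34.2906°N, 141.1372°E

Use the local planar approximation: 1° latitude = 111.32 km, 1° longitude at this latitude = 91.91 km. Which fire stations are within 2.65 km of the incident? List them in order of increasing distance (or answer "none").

Distances from 34.3746°N, 141.1368°E:
T1: √((0.0292·111.32)² + (-0.0584·91.91)²) = √(10.566036 + 28.810529) = 6.2751 km
T2: √((0.0385·111.32)² + (-0.1143·91.91)²) = √(18.368253 + 110.361601) = 11.3459 km
T3: √((0.0754·111.32)² + (0.0657·91.91)²) = √(70.451312 + 36.463325) = 10.3400 km
T4: √((0.0462·111.32)² + (0.0133·91.91)²) = √(26.450284 + 1.494269) = 5.2863 km
T5: √((-0.0517·111.32)² + (0.0553·91.91)²) = √(33.122833 + 25.833057) = 7.6783 km
T6: √((-0.0534·111.32)² + (-0.0928·91.91)²) = √(35.336938 + 72.748071) = 10.3964 km
T7: √((-0.0275·111.32)² + (0.0641·91.91)²) = √(9.371558 + 34.708959) = 6.6393 km
T8: √((-0.1350·111.32)² + (0.0317·91.91)²) = √(225.846795 + 8.488756) = 15.3080 km
T9: √((-0.1030·111.32)² + (0.0421·91.91)²) = √(131.468239 + 14.972341) = 12.1013 km
T10: √((0.0342·111.32)² + (-0.0838·91.91)²) = √(14.494345 + 59.321697) = 8.5916 km
T11: √((-0.0840·111.32)² + (0.0004·91.91)²) = √(87.438957 + 0.001352) = 9.3510 km
Threshold 2.65 km: none within range.

none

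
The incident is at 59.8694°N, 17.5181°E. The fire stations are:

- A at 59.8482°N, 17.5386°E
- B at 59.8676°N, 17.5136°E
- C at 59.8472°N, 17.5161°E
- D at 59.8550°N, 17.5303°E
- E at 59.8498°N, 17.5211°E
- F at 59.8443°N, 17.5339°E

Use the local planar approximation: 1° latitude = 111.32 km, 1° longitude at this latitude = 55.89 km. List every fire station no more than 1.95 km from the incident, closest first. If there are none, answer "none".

B, D

Distances from 59.8694°N, 17.5181°E:
A: √((-0.0212·111.32)² + (0.0205·55.89)²) = √(5.569524 + 1.312732) = 2.6234 km
B: √((-0.0018·111.32)² + (-0.0045·55.89)²) = √(0.040151 + 0.063255) = 0.3216 km
C: √((-0.0222·111.32)² + (-0.0020·55.89)²) = √(6.107343 + 0.012495) = 2.4738 km
D: √((-0.0144·111.32)² + (0.0122·55.89)²) = √(2.569635 + 0.464930) = 1.7420 km
E: √((-0.0196·111.32)² + (0.0030·55.89)²) = √(4.760565 + 0.028113) = 2.1883 km
F: √((-0.0251·111.32)² + (0.0158·55.89)²) = √(7.807174 + 0.779798) = 2.9304 km
Threshold 1.95 km: B (0.3216 km), D (1.7420 km) are within range.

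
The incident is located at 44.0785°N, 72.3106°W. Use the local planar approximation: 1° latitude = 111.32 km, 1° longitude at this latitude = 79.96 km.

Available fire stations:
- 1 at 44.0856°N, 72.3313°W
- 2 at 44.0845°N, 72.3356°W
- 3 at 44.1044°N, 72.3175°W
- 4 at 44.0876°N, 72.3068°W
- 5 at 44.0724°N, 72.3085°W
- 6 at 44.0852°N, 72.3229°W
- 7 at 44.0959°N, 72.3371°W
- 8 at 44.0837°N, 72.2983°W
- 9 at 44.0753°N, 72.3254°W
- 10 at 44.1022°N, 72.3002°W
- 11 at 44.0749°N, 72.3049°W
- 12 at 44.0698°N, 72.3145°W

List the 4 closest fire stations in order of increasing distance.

Distances from 44.0785°N, 72.3106°W:
1: 1.8342 km
2: 2.1076 km
3: 2.9355 km
4: 1.0576 km
5: 0.6995 km
6: 1.2343 km
7: 2.8708 km
8: 1.1412 km
9: 1.2359 km
10: 2.7662 km
11: 0.6069 km
12: 1.0175 km
Sorted: 11 (0.6069 km) < 5 (0.6995 km) < 12 (1.0175 km) < 4 (1.0576 km) < 8 (1.1412 km) < 6 (1.2343 km) < …

11, 5, 12, 4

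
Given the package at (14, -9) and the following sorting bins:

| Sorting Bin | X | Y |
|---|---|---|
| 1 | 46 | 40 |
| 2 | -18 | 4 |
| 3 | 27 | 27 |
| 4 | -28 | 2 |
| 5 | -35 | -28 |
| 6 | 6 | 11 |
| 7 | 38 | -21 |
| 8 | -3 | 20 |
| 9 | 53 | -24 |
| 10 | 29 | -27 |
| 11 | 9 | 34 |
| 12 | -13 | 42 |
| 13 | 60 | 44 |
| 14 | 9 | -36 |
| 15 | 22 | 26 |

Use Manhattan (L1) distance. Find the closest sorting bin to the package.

Distances from (14, -9):
1: 81
2: 45
3: 49
4: 53
5: 68
6: 28
7: 36
8: 46
9: 54
10: 33
11: 48
12: 78
13: 99
14: 32
15: 43
Minimum: 6 at 28.

6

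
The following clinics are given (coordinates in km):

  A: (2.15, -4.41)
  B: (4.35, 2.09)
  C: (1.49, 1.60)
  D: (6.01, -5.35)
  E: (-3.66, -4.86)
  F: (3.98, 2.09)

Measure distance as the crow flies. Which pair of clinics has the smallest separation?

Pairwise distances:
A–B: 6.86 km
A–C: 6.05 km
A–D: 3.97 km
A–E: 5.83 km
A–F: 6.75 km
B–C: 2.90 km
B–D: 7.62 km
B–E: 10.60 km
B–F: 0.37 km
C–D: 8.29 km
C–E: 8.26 km
C–F: 2.54 km
D–E: 9.68 km
D–F: 7.71 km
E–F: 10.33 km
Closest pair: B–F at 0.37 km.

B and F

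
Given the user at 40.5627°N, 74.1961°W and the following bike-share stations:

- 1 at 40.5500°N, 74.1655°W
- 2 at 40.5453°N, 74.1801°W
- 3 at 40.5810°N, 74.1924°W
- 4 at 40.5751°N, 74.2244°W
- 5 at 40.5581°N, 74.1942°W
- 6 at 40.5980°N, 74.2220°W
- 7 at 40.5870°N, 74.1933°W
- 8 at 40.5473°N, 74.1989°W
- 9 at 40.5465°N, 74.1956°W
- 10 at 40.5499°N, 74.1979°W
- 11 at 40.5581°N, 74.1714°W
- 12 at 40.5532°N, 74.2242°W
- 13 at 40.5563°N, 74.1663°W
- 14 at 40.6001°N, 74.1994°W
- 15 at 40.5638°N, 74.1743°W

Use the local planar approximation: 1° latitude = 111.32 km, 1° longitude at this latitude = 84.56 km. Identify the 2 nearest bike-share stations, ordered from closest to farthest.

5, 10

Distances from 40.5627°N, 74.1961°W:
1: 2.9486 km
2: 2.3627 km
3: 2.0610 km
4: 2.7626 km
5: 0.5367 km
6: 4.4987 km
7: 2.7154 km
8: 1.7306 km
9: 1.8039 km
10: 1.4330 km
11: 2.1505 km
12: 2.6008 km
13: 2.6187 km
14: 4.1727 km
15: 1.8475 km
Sorted: 5 (0.5367 km) < 10 (1.4330 km) < 8 (1.7306 km) < 9 (1.8039 km) < …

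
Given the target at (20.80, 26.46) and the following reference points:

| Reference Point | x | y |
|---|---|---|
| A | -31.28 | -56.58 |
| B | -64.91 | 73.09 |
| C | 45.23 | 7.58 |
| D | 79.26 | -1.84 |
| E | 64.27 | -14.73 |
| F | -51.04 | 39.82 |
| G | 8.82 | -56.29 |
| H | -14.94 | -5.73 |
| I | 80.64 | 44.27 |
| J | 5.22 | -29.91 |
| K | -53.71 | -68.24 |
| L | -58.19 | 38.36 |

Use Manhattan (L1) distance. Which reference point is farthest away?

Distances from (20.80, 26.46):
A: |-52.08| + |-83.04| = 52.08 + 83.04 = 135.12
B: |-85.71| + |46.63| = 85.71 + 46.63 = 132.34
C: |24.43| + |-18.88| = 24.43 + 18.88 = 43.31
D: |58.46| + |-28.30| = 58.46 + 28.30 = 86.76
E: |43.47| + |-41.19| = 43.47 + 41.19 = 84.66
F: |-71.84| + |13.36| = 71.84 + 13.36 = 85.20
G: |-11.98| + |-82.75| = 11.98 + 82.75 = 94.73
H: |-35.74| + |-32.19| = 35.74 + 32.19 = 67.93
I: |59.84| + |17.81| = 59.84 + 17.81 = 77.65
J: |-15.58| + |-56.37| = 15.58 + 56.37 = 71.95
K: |-74.51| + |-94.70| = 74.51 + 94.70 = 169.21
L: |-78.99| + |11.90| = 78.99 + 11.90 = 90.89
Maximum: K at 169.21.

K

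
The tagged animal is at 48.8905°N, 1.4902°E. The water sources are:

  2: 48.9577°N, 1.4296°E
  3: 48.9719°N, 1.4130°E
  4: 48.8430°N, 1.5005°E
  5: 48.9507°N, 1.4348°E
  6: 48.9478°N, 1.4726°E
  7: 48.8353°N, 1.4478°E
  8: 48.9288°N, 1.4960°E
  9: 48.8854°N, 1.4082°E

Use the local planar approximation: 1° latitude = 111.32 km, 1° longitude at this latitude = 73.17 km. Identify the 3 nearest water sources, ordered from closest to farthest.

Distances from 48.8905°N, 1.4902°E:
2: √((0.0672·111.32)² + (-0.0606·73.17)²) = √(55.960932 + 19.661261) = 8.6961 km
3: √((0.0814·111.32)² + (-0.0772·73.17)²) = √(82.109840 + 31.908083) = 10.6779 km
4: √((-0.0475·111.32)² + (0.0103·73.17)²) = √(27.959771 + 0.567990) = 5.3411 km
5: √((0.0602·111.32)² + (-0.0554·73.17)²) = √(44.909620 + 16.431819) = 7.8321 km
6: √((0.0573·111.32)² + (-0.0176·73.17)²) = √(40.686997 + 1.658408) = 6.5073 km
7: √((-0.0552·111.32)² + (-0.0424·73.17)²) = √(37.759354 + 9.624935) = 6.8836 km
8: √((0.0383·111.32)² + (0.0058·73.17)²) = √(18.177910 + 0.180103) = 4.2846 km
9: √((-0.0051·111.32)² + (-0.0820·73.17)²) = √(0.322320 + 35.999280) = 6.0267 km
Sorted: 8 (4.2846 km) < 4 (5.3411 km) < 9 (6.0267 km) < 6 (6.5073 km) < 7 (6.8836 km) < …

8, 4, 9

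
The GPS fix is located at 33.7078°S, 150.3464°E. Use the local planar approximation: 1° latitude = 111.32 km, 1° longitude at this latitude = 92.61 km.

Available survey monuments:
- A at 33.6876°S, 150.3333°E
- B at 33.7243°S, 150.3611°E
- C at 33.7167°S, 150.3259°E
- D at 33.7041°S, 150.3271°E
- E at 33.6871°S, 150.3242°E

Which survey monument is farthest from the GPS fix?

Distances from 33.7078°S, 150.3464°E:
A: √((0.0202·111.32)² + (-0.0131·92.61)²) = √(5.056490 + 1.471832) = 2.5551 km
B: √((-0.0165·111.32)² + (0.0147·92.61)²) = √(3.373761 + 1.853320) = 2.2863 km
C: √((-0.0089·111.32)² + (-0.0205·92.61)²) = √(0.981582 + 3.604321) = 2.1415 km
D: √((0.0037·111.32)² + (-0.0193·92.61)²) = √(0.169648 + 3.194702) = 1.8342 km
E: √((0.0207·111.32)² + (-0.0222·92.61)²) = √(5.309909 + 4.226898) = 3.0882 km
Maximum: E at 3.0882 km.

E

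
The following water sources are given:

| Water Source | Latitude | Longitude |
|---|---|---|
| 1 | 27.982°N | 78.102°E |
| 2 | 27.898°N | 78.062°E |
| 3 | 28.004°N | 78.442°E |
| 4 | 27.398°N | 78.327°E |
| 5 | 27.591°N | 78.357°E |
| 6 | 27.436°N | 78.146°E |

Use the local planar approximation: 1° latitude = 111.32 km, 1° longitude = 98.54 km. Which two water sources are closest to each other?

Pairwise distances:
1–2: √((-0.084·111.32)² + (-0.040·98.54)²) = √(87.43896 + 15.53621) = 10.148 km
1–3: √((0.022·111.32)² + (0.340·98.54)²) = √(5.99780 + 1122.49121) = 33.593 km
1–4: √((-0.584·111.32)² + (0.225·98.54)²) = √(4226.41452 + 491.57541) = 68.688 km
1–5: √((-0.391·111.32)² + (0.255·98.54)²) = √(1894.52312 + 631.40131) = 50.259 km
1–6: √((-0.546·111.32)² + (0.044·98.54)²) = √(3694.29592 + 18.79881) = 60.935 km
2–3: √((0.106·111.32)² + (0.380·98.54)²) = √(139.23811 + 1402.14300) = 39.260 km
2–4: √((-0.500·111.32)² + (0.265·98.54)²) = √(3098.03560 + 681.89399) = 61.481 km
2–5: √((-0.307·111.32)² + (0.295·98.54)²) = √(1167.94703 + 845.02420) = 44.866 km
2–6: √((-0.462·111.32)² + (0.084·98.54)²) = √(2645.02844 + 68.51469) = 52.092 km
3–4: √((-0.606·111.32)² + (-0.115·98.54)²) = √(4550.84081 + 128.41649) = 68.405 km
3–5: √((-0.413·111.32)² + (-0.085·98.54)²) = √(2113.71534 + 70.15570) = 46.732 km
3–6: √((-0.568·111.32)² + (-0.296·98.54)²) = √(3998.00255 + 850.76289) = 69.633 km
4–5: √((0.193·111.32)² + (0.030·98.54)²) = √(461.59491 + 8.73912) = 21.687 km
4–6: √((0.038·111.32)² + (-0.181·98.54)²) = √(17.89425 + 318.11362) = 18.331 km
5–6: √((-0.155·111.32)² + (-0.211·98.54)²) = √(297.72122 + 432.30477) = 27.019 km
Closest pair: 1–2 at 10.148 km.

1 and 2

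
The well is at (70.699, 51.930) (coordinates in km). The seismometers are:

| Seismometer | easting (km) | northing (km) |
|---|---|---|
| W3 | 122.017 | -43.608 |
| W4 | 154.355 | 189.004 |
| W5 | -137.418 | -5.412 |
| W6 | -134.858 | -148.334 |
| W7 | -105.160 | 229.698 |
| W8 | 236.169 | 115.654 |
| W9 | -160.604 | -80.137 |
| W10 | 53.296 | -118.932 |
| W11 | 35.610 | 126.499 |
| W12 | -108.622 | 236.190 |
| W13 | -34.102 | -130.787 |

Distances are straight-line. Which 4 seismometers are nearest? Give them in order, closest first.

W11, W3, W4, W10

Distances from (70.699, 51.930):
W3: 108.448 km
W4: 160.585 km
W5: 215.872 km
W6: 286.983 km
W7: 250.056 km
W8: 177.316 km
W9: 266.351 km
W10: 171.746 km
W11: 82.412 km
W12: 257.114 km
W13: 210.639 km
Sorted: W11 (82.412 km) < W3 (108.448 km) < W4 (160.585 km) < W10 (171.746 km) < W8 (177.316 km) < W13 (210.639 km) < …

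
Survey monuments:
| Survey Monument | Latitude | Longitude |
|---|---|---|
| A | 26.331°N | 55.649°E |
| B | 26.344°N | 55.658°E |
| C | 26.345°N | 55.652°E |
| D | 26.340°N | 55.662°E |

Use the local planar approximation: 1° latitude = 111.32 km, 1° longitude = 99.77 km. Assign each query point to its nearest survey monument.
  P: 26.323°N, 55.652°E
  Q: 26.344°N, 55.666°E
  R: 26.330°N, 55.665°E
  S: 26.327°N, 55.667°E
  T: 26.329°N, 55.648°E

P→A; Q→D; R→D; S→D; T→A

P at 26.323°N, 55.652°E:
  A: 0.940 km
  B: 2.413 km
  C: 2.449 km
  D: 2.139 km
  → nearest: A (0.940 km)
Q at 26.344°N, 55.666°E:
  A: 2.230 km
  B: 0.798 km
  C: 1.401 km
  D: 0.598 km
  → nearest: D (0.598 km)
R at 26.330°N, 55.665°E:
  A: 1.600 km
  B: 1.708 km
  C: 2.114 km
  D: 1.153 km
  → nearest: D (1.153 km)
S at 26.327°N, 55.667°E:
  A: 1.850 km
  B: 2.095 km
  C: 2.501 km
  D: 1.531 km
  → nearest: D (1.531 km)
T at 26.329°N, 55.648°E:
  A: 0.244 km
  B: 1.945 km
  C: 1.825 km
  D: 1.858 km
  → nearest: A (0.244 km)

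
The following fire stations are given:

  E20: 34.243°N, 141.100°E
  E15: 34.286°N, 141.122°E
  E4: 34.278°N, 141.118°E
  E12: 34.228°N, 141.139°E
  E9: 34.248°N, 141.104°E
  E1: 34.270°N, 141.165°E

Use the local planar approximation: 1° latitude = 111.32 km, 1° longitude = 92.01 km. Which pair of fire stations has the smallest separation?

Pairwise distances:
E20–E15: 5.197 km
E20–E4: 4.234 km
E20–E12: 3.958 km
E20–E9: 0.667 km
E20–E1: 6.693 km
E15–E4: 0.964 km
E15–E12: 6.643 km
E15–E9: 4.543 km
E15–E1: 4.339 km
E4–E12: 5.892 km
E4–E9: 3.579 km
E4–E1: 4.415 km
E12–E9: 3.915 km
E12–E1: 5.252 km
E9–E1: 6.124 km
Closest pair: E20–E9 at 0.667 km.

E20 and E9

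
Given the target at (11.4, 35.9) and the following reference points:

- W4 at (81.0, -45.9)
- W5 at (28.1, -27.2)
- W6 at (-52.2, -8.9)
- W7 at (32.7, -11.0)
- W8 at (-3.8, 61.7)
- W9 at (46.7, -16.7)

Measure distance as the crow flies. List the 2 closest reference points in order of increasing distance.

W8, W7

Distances from (11.4, 35.9):
W4: 107.4
W5: 65.3
W6: 77.8
W7: 51.5
W8: 29.9
W9: 63.3
Sorted: W8 (29.9) < W7 (51.5) < W9 (63.3) < W5 (65.3) < …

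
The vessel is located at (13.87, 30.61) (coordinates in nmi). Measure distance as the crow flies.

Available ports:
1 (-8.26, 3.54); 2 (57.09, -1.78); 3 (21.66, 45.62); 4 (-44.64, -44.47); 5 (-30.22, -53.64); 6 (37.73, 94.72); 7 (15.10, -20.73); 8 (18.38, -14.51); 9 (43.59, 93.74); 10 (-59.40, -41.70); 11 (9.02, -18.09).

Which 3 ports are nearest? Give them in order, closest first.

Distances from (13.87, 30.61):
1: 34.96 nmi
2: 54.01 nmi
3: 16.91 nmi
4: 95.19 nmi
5: 95.09 nmi
6: 68.41 nmi
7: 51.35 nmi
8: 45.34 nmi
9: 69.78 nmi
10: 102.94 nmi
11: 48.94 nmi
Sorted: 3 (16.91 nmi) < 1 (34.96 nmi) < 8 (45.34 nmi) < 11 (48.94 nmi) < 7 (51.35 nmi) < …

3, 1, 8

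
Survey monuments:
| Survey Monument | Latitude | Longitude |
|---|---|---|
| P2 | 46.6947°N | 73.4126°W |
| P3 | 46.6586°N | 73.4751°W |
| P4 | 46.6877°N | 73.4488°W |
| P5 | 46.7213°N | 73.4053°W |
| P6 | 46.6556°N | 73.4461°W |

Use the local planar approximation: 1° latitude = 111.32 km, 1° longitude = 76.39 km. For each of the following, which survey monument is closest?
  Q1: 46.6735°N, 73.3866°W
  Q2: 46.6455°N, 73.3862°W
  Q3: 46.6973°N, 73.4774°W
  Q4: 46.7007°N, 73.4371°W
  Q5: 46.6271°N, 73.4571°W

Q1 at 46.6735°N, 73.3866°W:
  P2: √((0.0212·111.32)² + (-0.0260·76.39)²) = √(5.569524 + 3.944752) = 3.0845 km
  P3: √((-0.0149·111.32)² + (-0.0885·76.39)²) = √(2.751180 + 45.704563) = 6.9610 km
  P4: √((0.0142·111.32)² + (-0.0622·76.39)²) = √(2.498752 + 22.576353) = 5.0075 km
  P5: √((0.0478·111.32)² + (-0.0187·76.39)²) = √(28.314063 + 2.040592) = 5.5095 km
  P6: √((-0.0179·111.32)² + (-0.0595·76.39)²) = √(3.970566 + 20.658888) = 4.9628 km
  → nearest: P2 (3.0845 km)
Q2 at 46.6455°N, 73.3862°W:
  P2: √((0.0492·111.32)² + (-0.0264·76.39)²) = √(29.996916 + 4.067063) = 5.8364 km
  P3: √((0.0131·111.32)² + (-0.0889·76.39)²) = √(2.126616 + 46.118645) = 6.9459 km
  P4: √((0.0422·111.32)² + (-0.0626·76.39)²) = √(22.068423 + 22.867658) = 6.7034 km
  P5: √((0.0758·111.32)² + (-0.0191·76.39)²) = √(71.200789 + 2.128824) = 8.5633 km
  P6: √((0.0101·111.32)² + (-0.0599·76.39)²) = √(1.264122 + 20.937589) = 4.7119 km
  → nearest: P6 (4.7119 km)
Q3 at 46.6973°N, 73.4774°W:
  P2: √((-0.0026·111.32)² + (0.0648·76.39)²) = √(0.083771 + 24.503213) = 4.9585 km
  P3: √((-0.0387·111.32)² + (0.0023·76.39)²) = √(18.559588 + 0.030869) = 4.3117 km
  P4: √((-0.0096·111.32)² + (0.0286·76.39)²) = √(1.142060 + 4.773150) = 2.4321 km
  P5: √((0.0240·111.32)² + (0.0721·76.39)²) = √(7.137874 + 30.334969) = 6.1215 km
  P6: √((-0.0417·111.32)² + (0.0313·76.39)²) = √(21.548572 + 5.716914) = 5.2216 km
  → nearest: P4 (2.4321 km)
Q4 at 46.7007°N, 73.4371°W:
  P2: √((-0.0060·111.32)² + (0.0245·76.39)²) = √(0.446117 + 3.502718) = 1.9872 km
  P3: √((-0.0421·111.32)² + (-0.0380·76.39)²) = √(21.963957 + 8.426364) = 5.5127 km
  P4: √((-0.0130·111.32)² + (-0.0117·76.39)²) = √(2.094272 + 0.798812) = 1.7009 km
  P5: √((0.0206·111.32)² + (0.0318·76.39)²) = √(5.258730 + 5.901022) = 3.3406 km
  P6: √((-0.0451·111.32)² + (-0.0090·76.39)²) = √(25.205742 + 0.472670) = 5.0674 km
  → nearest: P4 (1.7009 km)
Q5 at 46.6271°N, 73.4571°W:
  P2: √((0.0676·111.32)² + (0.0445·76.39)²) = √(56.629117 + 11.555614) = 8.2574 km
  P3: √((0.0315·111.32)² + (-0.0180·76.39)²) = √(12.296103 + 1.890680) = 3.7665 km
  P4: √((0.0606·111.32)² + (0.0083·76.39)²) = √(45.508408 + 0.402003) = 6.7757 km
  P5: √((0.0942·111.32)² + (0.0518·76.39)²) = √(109.963410 + 15.657865) = 11.2081 km
  P6: √((0.0285·111.32)² + (0.0110·76.39)²) = √(10.065518 + 0.706087) = 3.2820 km
  → nearest: P6 (3.2820 km)

Q1→P2; Q2→P6; Q3→P4; Q4→P4; Q5→P6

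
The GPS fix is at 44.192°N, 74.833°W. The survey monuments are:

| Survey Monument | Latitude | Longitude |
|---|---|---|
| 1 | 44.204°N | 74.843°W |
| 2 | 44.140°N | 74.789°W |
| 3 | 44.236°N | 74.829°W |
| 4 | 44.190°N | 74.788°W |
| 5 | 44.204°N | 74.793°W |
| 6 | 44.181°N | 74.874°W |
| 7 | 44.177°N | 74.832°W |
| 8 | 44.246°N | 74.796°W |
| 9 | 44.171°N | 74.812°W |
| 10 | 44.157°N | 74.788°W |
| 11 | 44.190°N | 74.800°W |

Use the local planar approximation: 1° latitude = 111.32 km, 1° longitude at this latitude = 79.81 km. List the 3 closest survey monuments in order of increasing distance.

Distances from 44.192°N, 74.833°W:
1: √((0.012·111.32)² + (-0.010·79.81)²) = √(1.78447 + 0.63696) = 1.556 km
2: √((-0.052·111.32)² + (0.044·79.81)²) = √(33.50835 + 12.33162) = 6.771 km
3: √((0.044·111.32)² + (0.004·79.81)²) = √(23.99119 + 0.10191) = 4.908 km
4: √((-0.002·111.32)² + (0.045·79.81)²) = √(0.04957 + 12.89851) = 3.598 km
5: √((0.012·111.32)² + (0.040·79.81)²) = √(1.78447 + 10.19142) = 3.461 km
6: √((-0.011·111.32)² + (-0.041·79.81)²) = √(1.49945 + 10.70736) = 3.494 km
7: √((-0.015·111.32)² + (0.001·79.81)²) = √(2.78823 + 0.00637) = 1.672 km
8: √((0.054·111.32)² + (0.037·79.81)²) = √(36.13549 + 8.72003) = 6.697 km
9: √((-0.021·111.32)² + (0.021·79.81)²) = √(5.46493 + 2.80901) = 2.876 km
10: √((-0.035·111.32)² + (0.045·79.81)²) = √(15.18037 + 12.89851) = 5.299 km
11: √((-0.002·111.32)² + (0.033·79.81)²) = √(0.04957 + 6.93653) = 2.643 km
Sorted: 1 (1.556 km) < 7 (1.672 km) < 11 (2.643 km) < 9 (2.876 km) < 5 (3.461 km) < …

1, 7, 11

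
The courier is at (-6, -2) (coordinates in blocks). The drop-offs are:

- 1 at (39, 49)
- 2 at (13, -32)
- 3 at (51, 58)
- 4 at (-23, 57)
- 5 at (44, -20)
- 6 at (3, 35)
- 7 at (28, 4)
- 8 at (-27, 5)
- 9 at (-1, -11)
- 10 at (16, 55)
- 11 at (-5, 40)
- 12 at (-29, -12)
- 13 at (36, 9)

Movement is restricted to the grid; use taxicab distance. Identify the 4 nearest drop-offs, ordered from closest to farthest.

Distances from (-6, -2):
1: |45| + |51| = 45 + 51 = 96 blocks
2: |19| + |-30| = 19 + 30 = 49 blocks
3: |57| + |60| = 57 + 60 = 117 blocks
4: |-17| + |59| = 17 + 59 = 76 blocks
5: |50| + |-18| = 50 + 18 = 68 blocks
6: |9| + |37| = 9 + 37 = 46 blocks
7: |34| + |6| = 34 + 6 = 40 blocks
8: |-21| + |7| = 21 + 7 = 28 blocks
9: |5| + |-9| = 5 + 9 = 14 blocks
10: |22| + |57| = 22 + 57 = 79 blocks
11: |1| + |42| = 1 + 42 = 43 blocks
12: |-23| + |-10| = 23 + 10 = 33 blocks
13: |42| + |11| = 42 + 11 = 53 blocks
Sorted: 9 (14 blocks) < 8 (28 blocks) < 12 (33 blocks) < 7 (40 blocks) < 11 (43 blocks) < 6 (46 blocks) < …

9, 8, 12, 7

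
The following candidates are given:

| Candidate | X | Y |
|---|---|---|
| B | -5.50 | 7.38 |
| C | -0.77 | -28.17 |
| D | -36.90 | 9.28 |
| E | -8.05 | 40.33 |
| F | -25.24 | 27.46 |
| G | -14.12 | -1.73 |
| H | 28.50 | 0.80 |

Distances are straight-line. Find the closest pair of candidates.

Pairwise distances:
B–C: 35.86
B–D: 31.46
B–E: 33.05
B–F: 28.16
B–G: 12.54
B–H: 34.63
C–D: 52.04
C–E: 68.89
C–F: 60.77
C–G: 29.62
C–H: 41.18
D–E: 42.38
D–F: 21.60
D–G: 25.30
D–H: 65.95
E–F: 21.47
E–G: 42.50
E–H: 53.84
F–G: 31.24
F–H: 59.99
G–H: 42.70
Closest pair: B–G at 12.54.

B and G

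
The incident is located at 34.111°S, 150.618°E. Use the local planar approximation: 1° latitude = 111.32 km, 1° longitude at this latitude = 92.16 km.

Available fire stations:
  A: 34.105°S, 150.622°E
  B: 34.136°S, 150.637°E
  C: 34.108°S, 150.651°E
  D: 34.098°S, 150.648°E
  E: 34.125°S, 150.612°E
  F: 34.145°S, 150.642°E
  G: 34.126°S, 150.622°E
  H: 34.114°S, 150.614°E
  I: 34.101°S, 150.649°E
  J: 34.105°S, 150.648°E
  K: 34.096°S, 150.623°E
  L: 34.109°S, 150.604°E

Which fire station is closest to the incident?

H

Distances from 34.111°S, 150.618°E:
A: √((0.006·111.32)² + (0.004·92.16)²) = √(0.44612 + 0.13590) = 0.763 km
B: √((-0.025·111.32)² + (0.019·92.16)²) = √(7.74509 + 3.06614) = 3.288 km
C: √((0.003·111.32)² + (0.033·92.16)²) = √(0.11153 + 9.24938) = 3.060 km
D: √((0.013·111.32)² + (0.030·92.16)²) = √(2.09427 + 7.64412) = 3.121 km
E: √((-0.014·111.32)² + (-0.006·92.16)²) = √(2.42886 + 0.30576) = 1.654 km
F: √((-0.034·111.32)² + (0.024·92.16)²) = √(14.32532 + 4.89224) = 4.384 km
G: √((-0.015·111.32)² + (0.004·92.16)²) = √(2.78823 + 0.13590) = 1.710 km
H: √((-0.003·111.32)² + (-0.004·92.16)²) = √(0.11153 + 0.13590) = 0.497 km
I: √((0.010·111.32)² + (0.031·92.16)²) = √(1.23921 + 8.16222) = 3.066 km
J: √((0.006·111.32)² + (0.030·92.16)²) = √(0.44612 + 7.64412) = 2.844 km
K: √((0.015·111.32)² + (0.005·92.16)²) = √(2.78823 + 0.21234) = 1.732 km
L: √((0.002·111.32)² + (-0.014·92.16)²) = √(0.04957 + 1.66472) = 1.309 km
Minimum: H at 0.497 km.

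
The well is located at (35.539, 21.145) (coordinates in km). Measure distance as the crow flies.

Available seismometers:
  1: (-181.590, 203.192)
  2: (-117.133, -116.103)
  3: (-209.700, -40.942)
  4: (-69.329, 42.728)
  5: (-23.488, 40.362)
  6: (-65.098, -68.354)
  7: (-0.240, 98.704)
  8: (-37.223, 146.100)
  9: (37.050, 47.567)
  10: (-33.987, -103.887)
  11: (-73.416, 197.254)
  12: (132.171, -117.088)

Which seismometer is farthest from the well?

Distances from (35.539, 21.145):
1: 283.348 km
2: 205.294 km
3: 252.976 km
4: 107.066 km
5: 62.076 km
6: 134.677 km
7: 85.414 km
8: 144.596 km
9: 26.465 km
10: 143.062 km
11: 207.088 km
12: 168.660 km
Maximum: 1 at 283.348 km.

1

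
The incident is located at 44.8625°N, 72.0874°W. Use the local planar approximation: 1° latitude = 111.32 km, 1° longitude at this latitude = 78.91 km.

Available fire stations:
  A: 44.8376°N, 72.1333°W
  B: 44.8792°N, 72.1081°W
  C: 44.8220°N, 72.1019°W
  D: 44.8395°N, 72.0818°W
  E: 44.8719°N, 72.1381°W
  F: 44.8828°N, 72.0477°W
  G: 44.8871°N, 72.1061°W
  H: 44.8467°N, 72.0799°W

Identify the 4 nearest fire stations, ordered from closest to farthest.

Distances from 44.8625°N, 72.0874°W:
A: √((-0.0249·111.32)² + (-0.0459·78.91)²) = √(7.683252 + 13.118659) = 4.5609 km
B: √((0.0167·111.32)² + (-0.0207·78.91)²) = √(3.456045 + 2.668116) = 2.4747 km
C: √((-0.0405·111.32)² + (-0.0145·78.91)²) = √(20.326212 + 1.309182) = 4.6514 km
D: √((-0.0230·111.32)² + (0.0056·78.91)²) = √(6.555443 + 0.195272) = 2.5982 km
E: √((0.0094·111.32)² + (-0.0507·78.91)²) = √(1.094970 + 16.005897) = 4.1353 km
F: √((0.0203·111.32)² + (0.0397·78.91)²) = √(5.106678 + 9.813978) = 3.8627 km
G: √((0.0246·111.32)² + (-0.0187·78.91)²) = √(7.499229 + 2.177446) = 3.1107 km
H: √((-0.0158·111.32)² + (0.0075·78.91)²) = √(3.093574 + 0.350257) = 1.8558 km
Sorted: H (1.8558 km) < B (2.4747 km) < D (2.5982 km) < G (3.1107 km) < F (3.8627 km) < E (4.1353 km) < …

H, B, D, G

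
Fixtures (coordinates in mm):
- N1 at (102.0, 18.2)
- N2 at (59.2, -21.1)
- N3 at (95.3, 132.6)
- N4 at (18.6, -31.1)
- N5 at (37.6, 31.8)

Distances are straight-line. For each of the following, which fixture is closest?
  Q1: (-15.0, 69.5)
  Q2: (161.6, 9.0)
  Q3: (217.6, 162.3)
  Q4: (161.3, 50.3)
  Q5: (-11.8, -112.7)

Q1→N5; Q2→N1; Q3→N3; Q4→N1; Q5→N4

Q1 at (-15.0, 69.5):
  N1: √((117.0)² + (-51.3)²) = √(13689.000 + 2631.690) = 127.8 mm
  N2: √((74.2)² + (-90.6)²) = √(5505.640 + 8208.360) = 117.1 mm
  N3: √((110.3)² + (63.1)²) = √(12166.090 + 3981.610) = 127.1 mm
  N4: √((33.6)² + (-100.6)²) = √(1128.960 + 10120.360) = 106.1 mm
  N5: √((52.6)² + (-37.7)²) = √(2766.760 + 1421.290) = 64.7 mm
  → nearest: N5 (64.7 mm)
Q2 at (161.6, 9.0):
  N1: √((-59.6)² + (9.2)²) = √(3552.160 + 84.640) = 60.3 mm
  N2: √((-102.4)² + (-30.1)²) = √(10485.760 + 906.010) = 106.7 mm
  N3: √((-66.3)² + (123.6)²) = √(4395.690 + 15276.960) = 140.3 mm
  N4: √((-143.0)² + (-40.1)²) = √(20449.000 + 1608.010) = 148.5 mm
  N5: √((-124.0)² + (22.8)²) = √(15376.000 + 519.840) = 126.1 mm
  → nearest: N1 (60.3 mm)
Q3 at (217.6, 162.3):
  N1: √((-115.6)² + (-144.1)²) = √(13363.360 + 20764.810) = 184.7 mm
  N2: √((-158.4)² + (-183.4)²) = √(25090.560 + 33635.560) = 242.3 mm
  N3: √((-122.3)² + (-29.7)²) = √(14957.290 + 882.090) = 125.9 mm
  N4: √((-199.0)² + (-193.4)²) = √(39601.000 + 37403.560) = 277.5 mm
  N5: √((-180.0)² + (-130.5)²) = √(32400.000 + 17030.250) = 222.3 mm
  → nearest: N3 (125.9 mm)
Q4 at (161.3, 50.3):
  N1: √((-59.3)² + (-32.1)²) = √(3516.490 + 1030.410) = 67.4 mm
  N2: √((-102.1)² + (-71.4)²) = √(10424.410 + 5097.960) = 124.6 mm
  N3: √((-66.0)² + (82.3)²) = √(4356.000 + 6773.290) = 105.5 mm
  N4: √((-142.7)² + (-81.4)²) = √(20363.290 + 6625.960) = 164.3 mm
  N5: √((-123.7)² + (-18.5)²) = √(15301.690 + 342.250) = 125.1 mm
  → nearest: N1 (67.4 mm)
Q5 at (-11.8, -112.7):
  N1: √((113.8)² + (130.9)²) = √(12950.440 + 17134.810) = 173.5 mm
  N2: √((71.0)² + (91.6)²) = √(5041.000 + 8390.560) = 115.9 mm
  N3: √((107.1)² + (245.3)²) = √(11470.410 + 60172.090) = 267.7 mm
  N4: √((30.4)² + (81.6)²) = √(924.160 + 6658.560) = 87.1 mm
  N5: √((49.4)² + (144.5)²) = √(2440.360 + 20880.250) = 152.7 mm
  → nearest: N4 (87.1 mm)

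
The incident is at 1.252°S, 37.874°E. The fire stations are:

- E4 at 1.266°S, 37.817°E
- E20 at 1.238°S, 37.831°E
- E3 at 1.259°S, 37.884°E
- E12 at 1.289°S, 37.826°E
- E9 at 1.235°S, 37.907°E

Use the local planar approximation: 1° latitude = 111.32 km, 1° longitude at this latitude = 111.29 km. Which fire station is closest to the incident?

Distances from 1.252°S, 37.874°E:
E4: 6.532 km
E20: 5.033 km
E3: 1.359 km
E12: 6.745 km
E9: 4.131 km
Minimum: E3 at 1.359 km.

E3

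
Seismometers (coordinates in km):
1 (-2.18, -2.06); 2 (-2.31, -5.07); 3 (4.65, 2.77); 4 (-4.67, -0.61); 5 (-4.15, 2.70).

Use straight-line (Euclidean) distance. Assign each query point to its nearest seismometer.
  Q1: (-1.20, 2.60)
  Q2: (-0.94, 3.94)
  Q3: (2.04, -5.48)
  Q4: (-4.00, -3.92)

Q1→5; Q2→5; Q3→2; Q4→2

Q1 at (-1.20, 2.60):
  1: 4.76 km
  2: 7.75 km
  3: 5.85 km
  4: 4.73 km
  5: 2.95 km
  → nearest: 5 (2.95 km)
Q2 at (-0.94, 3.94):
  1: 6.13 km
  2: 9.11 km
  3: 5.71 km
  4: 5.88 km
  5: 3.44 km
  → nearest: 5 (3.44 km)
Q3 at (2.04, -5.48):
  1: 5.43 km
  2: 4.37 km
  3: 8.65 km
  4: 8.29 km
  5: 10.26 km
  → nearest: 2 (4.37 km)
Q4 at (-4.00, -3.92):
  1: 2.60 km
  2: 2.04 km
  3: 10.94 km
  4: 3.38 km
  5: 6.62 km
  → nearest: 2 (2.04 km)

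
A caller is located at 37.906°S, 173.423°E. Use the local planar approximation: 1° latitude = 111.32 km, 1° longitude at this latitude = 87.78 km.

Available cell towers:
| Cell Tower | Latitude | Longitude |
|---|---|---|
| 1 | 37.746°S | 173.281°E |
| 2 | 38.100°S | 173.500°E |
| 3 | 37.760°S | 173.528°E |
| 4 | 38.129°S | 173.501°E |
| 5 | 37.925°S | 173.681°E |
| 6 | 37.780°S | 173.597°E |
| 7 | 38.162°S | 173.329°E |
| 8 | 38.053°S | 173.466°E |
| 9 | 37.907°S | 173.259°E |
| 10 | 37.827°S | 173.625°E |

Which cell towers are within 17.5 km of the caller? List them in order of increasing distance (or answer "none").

9, 8

Distances from 37.906°S, 173.423°E:
1: √((0.160·111.32)² + (-0.142·87.78)²) = √(317.23885 + 155.37024) = 21.740 km
2: √((-0.194·111.32)² + (0.077·87.78)²) = √(466.39067 + 45.68489) = 22.629 km
3: √((0.146·111.32)² + (0.105·87.78)²) = √(264.15091 + 84.95125) = 18.684 km
4: √((-0.223·111.32)² + (0.078·87.78)²) = √(616.24885 + 46.87922) = 25.751 km
5: √((-0.019·111.32)² + (0.258·87.78)²) = √(4.47356 + 512.89748) = 22.746 km
6: √((0.126·111.32)² + (0.174·87.78)²) = √(196.73765 + 233.28652) = 20.737 km
7: √((-0.256·111.32)² + (-0.094·87.78)²) = √(812.13144 + 68.08428) = 29.668 km
8: √((-0.147·111.32)² + (0.043·87.78)²) = √(267.78181 + 14.24715) = 16.794 km
9: √((-0.001·111.32)² + (-0.164·87.78)²) = √(0.01239 + 207.24251) = 14.396 km
10: √((0.079·111.32)² + (0.202·87.78)²) = √(77.33936 + 314.40822) = 19.793 km
Threshold 17.5 km: 9 (14.396 km), 8 (16.794 km) are within range.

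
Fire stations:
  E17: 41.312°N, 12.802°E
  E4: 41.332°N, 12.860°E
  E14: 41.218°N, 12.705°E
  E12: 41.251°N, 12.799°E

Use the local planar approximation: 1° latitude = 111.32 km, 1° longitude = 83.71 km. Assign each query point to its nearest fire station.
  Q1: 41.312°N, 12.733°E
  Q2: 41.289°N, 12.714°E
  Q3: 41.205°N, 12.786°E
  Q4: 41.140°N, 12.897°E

Q1→E17; Q2→E17; Q3→E12; Q4→E12

Q1 at 41.312°N, 12.733°E:
  E17: 5.776 km
  E4: 10.862 km
  E14: 10.723 km
  E12: 8.754 km
  → nearest: E17 (5.776 km)
Q2 at 41.289°N, 12.714°E:
  E17: 7.799 km
  E4: 13.126 km
  E14: 7.940 km
  E12: 8.278 km
  → nearest: E17 (7.799 km)
Q3 at 41.205°N, 12.786°E:
  E17: 11.986 km
  E4: 15.435 km
  E14: 6.933 km
  E12: 5.235 km
  → nearest: E12 (5.235 km)
Q4 at 41.140°N, 12.897°E:
  E17: 20.733 km
  E4: 21.597 km
  E14: 18.268 km
  E12: 14.832 km
  → nearest: E12 (14.832 km)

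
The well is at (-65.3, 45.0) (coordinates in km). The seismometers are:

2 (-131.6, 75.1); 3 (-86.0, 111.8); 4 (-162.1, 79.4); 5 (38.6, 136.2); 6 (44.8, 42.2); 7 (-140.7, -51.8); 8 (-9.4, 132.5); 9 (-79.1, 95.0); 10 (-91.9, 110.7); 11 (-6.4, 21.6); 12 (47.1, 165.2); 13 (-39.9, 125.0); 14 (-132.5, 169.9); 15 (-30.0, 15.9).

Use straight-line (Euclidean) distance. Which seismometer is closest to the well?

Distances from (-65.3, 45.0):
2: √((-66.3)² + (30.1)²) = √(4395.690 + 906.010) = 72.8 km
3: √((-20.7)² + (66.8)²) = √(428.490 + 4462.240) = 69.9 km
4: √((-96.8)² + (34.4)²) = √(9370.240 + 1183.360) = 102.7 km
5: √((103.9)² + (91.2)²) = √(10795.210 + 8317.440) = 138.2 km
6: √((110.1)² + (-2.8)²) = √(12122.010 + 7.840) = 110.1 km
7: √((-75.4)² + (-96.8)²) = √(5685.160 + 9370.240) = 122.7 km
8: √((55.9)² + (87.5)²) = √(3124.810 + 7656.250) = 103.8 km
9: √((-13.8)² + (50.0)²) = √(190.440 + 2500.000) = 51.9 km
10: √((-26.6)² + (65.7)²) = √(707.560 + 4316.490) = 70.9 km
11: √((58.9)² + (-23.4)²) = √(3469.210 + 547.560) = 63.4 km
12: √((112.4)² + (120.2)²) = √(12633.760 + 14448.040) = 164.6 km
13: √((25.4)² + (80.0)²) = √(645.160 + 6400.000) = 83.9 km
14: √((-67.2)² + (124.9)²) = √(4515.840 + 15600.010) = 141.8 km
15: √((35.3)² + (-29.1)²) = √(1246.090 + 846.810) = 45.7 km
Minimum: 15 at 45.7 km.

15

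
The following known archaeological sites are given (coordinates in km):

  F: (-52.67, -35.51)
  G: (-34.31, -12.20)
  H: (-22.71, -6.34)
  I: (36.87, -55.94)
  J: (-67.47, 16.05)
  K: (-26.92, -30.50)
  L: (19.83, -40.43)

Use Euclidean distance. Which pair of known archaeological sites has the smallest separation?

Pairwise distances:
G–H: √((11.60)² + (5.86)²) = √(134.5600 + 34.3396) = 13.00 km
G–K: √((7.39)² + (-18.30)²) = √(54.6121 + 334.8900) = 19.74 km
I–L: √((-17.04)² + (15.51)²) = √(290.3616 + 240.5601) = 23.04 km
H–K: √((-4.21)² + (-24.16)²) = √(17.7241 + 583.7056) = 24.52 km
F–K: √((25.75)² + (5.01)²) = √(663.0625 + 25.1001) = 26.23 km
F–G: √((18.36)² + (23.31)²) = √(337.0896 + 543.3561) = 29.67 km
F–H: √((29.96)² + (29.17)²) = √(897.6016 + 850.8889) = 41.81 km
G–J: √((-33.16)² + (28.25)²) = √(1099.5856 + 798.0625) = 43.56 km
K–L: √((46.75)² + (-9.93)²) = √(2185.5625 + 98.6049) = 47.79 km
H–J: √((-44.76)² + (22.39)²) = √(2003.4576 + 501.3121) = 50.05 km
F–J: √((-14.80)² + (51.56)²) = √(219.0400 + 2658.4336) = 53.64 km
H–L: √((42.54)² + (-34.09)²) = √(1809.6516 + 1162.1281) = 54.51 km
G–L: √((54.14)² + (-28.23)²) = √(2931.1396 + 796.9329) = 61.06 km
J–K: √((40.55)² + (-46.55)²) = √(1644.3025 + 2166.9025) = 61.73 km
I–K: √((-63.79)² + (25.44)²) = √(4069.1641 + 647.1936) = 68.68 km
F–L: √((72.50)² + (-4.92)²) = √(5256.2500 + 24.2064) = 72.67 km
H–I: √((59.58)² + (-49.60)²) = √(3549.7764 + 2460.1600) = 77.52 km
G–I: √((71.18)² + (-43.74)²) = √(5066.5924 + 1913.1876) = 83.55 km
F–I: √((89.54)² + (-20.43)²) = √(8017.4116 + 417.3849) = 91.84 km
J–L: √((87.30)² + (-56.48)²) = √(7621.2900 + 3189.9904) = 103.98 km
I–J: √((-104.34)² + (71.99)²) = √(10886.8356 + 5182.5601) = 126.77 km
Closest pair: G–H at 13.00 km.

G and H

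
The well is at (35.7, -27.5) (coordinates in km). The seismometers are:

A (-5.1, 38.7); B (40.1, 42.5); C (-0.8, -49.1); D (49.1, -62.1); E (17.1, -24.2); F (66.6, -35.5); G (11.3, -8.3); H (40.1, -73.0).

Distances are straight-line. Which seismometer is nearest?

E

Distances from (35.7, -27.5):
A: 77.8 km
B: 70.1 km
C: 42.4 km
D: 37.1 km
E: 18.9 km
F: 31.9 km
G: 31.0 km
H: 45.7 km
Minimum: E at 18.9 km.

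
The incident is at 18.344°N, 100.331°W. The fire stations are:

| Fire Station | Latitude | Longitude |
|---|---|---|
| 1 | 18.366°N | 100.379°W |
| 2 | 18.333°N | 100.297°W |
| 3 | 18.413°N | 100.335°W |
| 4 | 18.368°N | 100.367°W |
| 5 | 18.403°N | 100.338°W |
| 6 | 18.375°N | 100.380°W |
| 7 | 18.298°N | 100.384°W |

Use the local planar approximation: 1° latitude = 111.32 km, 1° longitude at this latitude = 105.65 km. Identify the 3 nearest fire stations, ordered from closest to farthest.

Distances from 18.344°N, 100.331°W:
1: 5.632 km
2: 3.795 km
3: 7.693 km
4: 4.648 km
5: 6.609 km
6: 6.222 km
7: 7.588 km
Sorted: 2 (3.795 km) < 4 (4.648 km) < 1 (5.632 km) < 6 (6.222 km) < 5 (6.609 km) < …

2, 4, 1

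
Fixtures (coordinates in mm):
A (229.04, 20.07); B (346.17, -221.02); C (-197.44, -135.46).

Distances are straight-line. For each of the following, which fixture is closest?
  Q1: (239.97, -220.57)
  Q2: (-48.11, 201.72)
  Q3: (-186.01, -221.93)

Q1→B; Q2→A; Q3→C

Q1 at (239.97, -220.57):
  A: √((-10.93)² + (240.64)²) = √(119.4649 + 57907.6096) = 240.89 mm
  B: √((106.20)² + (-0.45)²) = √(11278.4400 + 0.2025) = 106.20 mm
  C: √((-437.41)² + (85.11)²) = √(191327.5081 + 7243.7121) = 445.61 mm
  → nearest: B (106.20 mm)
Q2 at (-48.11, 201.72):
  A: √((277.15)² + (-181.65)²) = √(76812.1225 + 32996.7225) = 331.37 mm
  B: √((394.28)² + (-422.74)²) = √(155456.7184 + 178709.1076) = 578.07 mm
  C: √((-149.33)² + (-337.18)²) = √(22299.4489 + 113690.3524) = 368.77 mm
  → nearest: A (331.37 mm)
Q3 at (-186.01, -221.93):
  A: √((415.05)² + (242.00)²) = √(172266.5025 + 58564.0000) = 480.45 mm
  B: √((532.18)² + (0.91)²) = √(283215.5524 + 0.8281) = 532.18 mm
  C: √((-11.43)² + (86.47)²) = √(130.6449 + 7477.0609) = 87.22 mm
  → nearest: C (87.22 mm)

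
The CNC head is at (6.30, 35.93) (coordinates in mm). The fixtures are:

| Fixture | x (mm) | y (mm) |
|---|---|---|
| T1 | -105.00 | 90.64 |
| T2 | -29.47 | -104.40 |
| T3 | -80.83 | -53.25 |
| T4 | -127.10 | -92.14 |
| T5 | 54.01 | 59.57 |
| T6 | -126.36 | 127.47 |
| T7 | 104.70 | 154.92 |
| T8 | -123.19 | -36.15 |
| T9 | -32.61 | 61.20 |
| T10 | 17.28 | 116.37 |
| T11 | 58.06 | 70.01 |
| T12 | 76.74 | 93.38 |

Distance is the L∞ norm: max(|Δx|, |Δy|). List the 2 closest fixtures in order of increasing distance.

Distances from (6.30, 35.93):
T1: max(|-111.30|, |54.71|) = 111.30 mm
T2: max(|-35.77|, |-140.33|) = 140.33 mm
T3: max(|-87.13|, |-89.18|) = 89.18 mm
T4: max(|-133.40|, |-128.07|) = 133.40 mm
T5: max(|47.71|, |23.64|) = 47.71 mm
T6: max(|-132.66|, |91.54|) = 132.66 mm
T7: max(|98.40|, |118.99|) = 118.99 mm
T8: max(|-129.49|, |-72.08|) = 129.49 mm
T9: max(|-38.91|, |25.27|) = 38.91 mm
T10: max(|10.98|, |80.44|) = 80.44 mm
T11: max(|51.76|, |34.08|) = 51.76 mm
T12: max(|70.44|, |57.45|) = 70.44 mm
Sorted: T9 (38.91 mm) < T5 (47.71 mm) < T11 (51.76 mm) < T12 (70.44 mm) < …

T9, T5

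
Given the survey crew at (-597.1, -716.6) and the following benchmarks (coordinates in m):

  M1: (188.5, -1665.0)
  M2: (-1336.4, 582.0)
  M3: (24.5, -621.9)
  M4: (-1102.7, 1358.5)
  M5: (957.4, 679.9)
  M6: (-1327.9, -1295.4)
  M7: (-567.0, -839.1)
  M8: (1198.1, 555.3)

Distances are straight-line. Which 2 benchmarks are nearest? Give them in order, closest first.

M7, M3

Distances from (-597.1, -716.6):
M1: 1231.5 m
M2: 1494.3 m
M3: 628.8 m
M4: 2135.8 m
M5: 2089.7 m
M6: 932.2 m
M7: 126.1 m
M8: 2200.1 m
Sorted: M7 (126.1 m) < M3 (628.8 m) < M6 (932.2 m) < M1 (1231.5 m) < …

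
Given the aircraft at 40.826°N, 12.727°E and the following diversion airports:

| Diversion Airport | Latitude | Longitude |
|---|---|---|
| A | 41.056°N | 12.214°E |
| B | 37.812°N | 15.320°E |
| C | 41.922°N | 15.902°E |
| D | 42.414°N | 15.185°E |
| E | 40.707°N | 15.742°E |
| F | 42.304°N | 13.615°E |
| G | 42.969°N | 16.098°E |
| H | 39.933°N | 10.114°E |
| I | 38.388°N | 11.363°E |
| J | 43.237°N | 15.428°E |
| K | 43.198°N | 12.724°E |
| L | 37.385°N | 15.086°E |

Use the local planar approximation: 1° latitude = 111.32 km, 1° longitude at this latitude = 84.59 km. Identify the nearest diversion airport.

Distances from 40.826°N, 12.727°E:
A: 50.385 km
B: 400.853 km
C: 294.987 km
D: 272.913 km
E: 255.383 km
F: 180.867 km
G: 371.783 km
H: 242.359 km
I: 294.906 km
J: 352.472 km
K: 264.051 km
L: 431.912 km
Minimum: A at 50.385 km.

A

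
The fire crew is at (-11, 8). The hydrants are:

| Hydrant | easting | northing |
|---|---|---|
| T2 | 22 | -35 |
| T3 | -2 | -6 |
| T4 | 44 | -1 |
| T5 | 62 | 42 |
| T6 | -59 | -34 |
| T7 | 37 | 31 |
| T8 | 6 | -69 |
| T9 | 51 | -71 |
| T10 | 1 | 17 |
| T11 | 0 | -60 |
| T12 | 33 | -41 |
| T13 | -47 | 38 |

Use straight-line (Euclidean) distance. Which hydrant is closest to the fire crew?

T10

Distances from (-11, 8):
T2: 54.2
T3: 16.6
T4: 55.7
T5: 80.5
T6: 63.8
T7: 53.2
T8: 78.9
T9: 100.4
T10: 15.0
T11: 68.9
T12: 65.9
T13: 46.9
Minimum: T10 at 15.0.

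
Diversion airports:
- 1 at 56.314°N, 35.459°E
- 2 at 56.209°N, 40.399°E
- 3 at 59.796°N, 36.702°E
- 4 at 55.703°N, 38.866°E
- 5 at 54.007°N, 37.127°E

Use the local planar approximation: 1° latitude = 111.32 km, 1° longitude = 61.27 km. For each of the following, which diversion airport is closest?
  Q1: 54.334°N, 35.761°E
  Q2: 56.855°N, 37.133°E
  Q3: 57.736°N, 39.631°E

Q1 at 54.334°N, 35.761°E:
  1: 221.189 km
  2: 352.589 km
  3: 610.757 km
  4: 243.757 km
  5: 91.268 km
  → nearest: 5 (91.268 km)
Q2 at 56.855°N, 37.133°E:
  1: 118.940 km
  2: 212.637 km
  3: 328.455 km
  4: 166.493 km
  5: 317.040 km
  → nearest: 1 (118.940 km)
Q3 at 57.736°N, 39.631°E:
  1: 300.664 km
  2: 176.378 km
  3: 291.193 km
  4: 231.116 km
  5: 442.556 km
  → nearest: 2 (176.378 km)

Q1→5; Q2→1; Q3→2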